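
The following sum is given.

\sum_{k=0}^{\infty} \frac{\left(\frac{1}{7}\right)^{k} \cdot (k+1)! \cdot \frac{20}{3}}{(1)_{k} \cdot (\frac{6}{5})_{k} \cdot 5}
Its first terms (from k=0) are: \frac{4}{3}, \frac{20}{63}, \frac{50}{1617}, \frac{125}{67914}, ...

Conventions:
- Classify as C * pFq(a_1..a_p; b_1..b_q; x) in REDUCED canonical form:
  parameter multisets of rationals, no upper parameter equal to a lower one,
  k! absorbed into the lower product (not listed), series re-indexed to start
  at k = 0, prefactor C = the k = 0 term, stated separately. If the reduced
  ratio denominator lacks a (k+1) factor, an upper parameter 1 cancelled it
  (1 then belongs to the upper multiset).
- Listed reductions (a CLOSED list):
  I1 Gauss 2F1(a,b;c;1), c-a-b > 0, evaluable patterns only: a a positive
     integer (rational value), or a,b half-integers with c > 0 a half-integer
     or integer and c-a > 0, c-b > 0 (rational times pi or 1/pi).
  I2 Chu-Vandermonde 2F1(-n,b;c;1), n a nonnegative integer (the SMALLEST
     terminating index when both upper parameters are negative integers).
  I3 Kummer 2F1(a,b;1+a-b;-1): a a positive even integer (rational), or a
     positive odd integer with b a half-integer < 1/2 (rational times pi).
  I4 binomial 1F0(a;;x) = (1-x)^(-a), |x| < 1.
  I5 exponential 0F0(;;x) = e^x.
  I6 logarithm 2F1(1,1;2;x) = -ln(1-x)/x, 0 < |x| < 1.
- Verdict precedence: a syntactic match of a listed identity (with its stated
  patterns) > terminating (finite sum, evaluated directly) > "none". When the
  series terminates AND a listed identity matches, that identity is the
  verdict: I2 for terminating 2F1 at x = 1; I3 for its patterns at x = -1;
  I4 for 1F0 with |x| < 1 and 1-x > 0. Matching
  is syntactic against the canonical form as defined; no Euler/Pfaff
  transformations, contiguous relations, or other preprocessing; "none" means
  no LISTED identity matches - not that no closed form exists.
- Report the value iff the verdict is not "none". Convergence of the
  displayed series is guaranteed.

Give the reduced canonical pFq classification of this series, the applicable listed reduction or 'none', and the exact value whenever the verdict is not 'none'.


x = \frac{1}{7} here; the reduced form reads 1F1, upper {2}, lower {\frac{6}{5}}, C = \frac{4}{3}. Verdict: none. Every listed pattern misses the 1F1 form at \frac{1}{7}, upper {2}.

Key step: from the first term \frac{4}{3}: the factorial ratio (C = 4/3, x = 1/7) (k+a-1)!/(a-1)! is a rising factorial (a)_k.
Ratio: r(k) = \frac{1}{7} * (k+2) / [(k+\frac{6}{5}) (k+1)] - poly over poly, x = \frac{1}{7} from leading terms; C = \frac{4}{3} at k = 0.


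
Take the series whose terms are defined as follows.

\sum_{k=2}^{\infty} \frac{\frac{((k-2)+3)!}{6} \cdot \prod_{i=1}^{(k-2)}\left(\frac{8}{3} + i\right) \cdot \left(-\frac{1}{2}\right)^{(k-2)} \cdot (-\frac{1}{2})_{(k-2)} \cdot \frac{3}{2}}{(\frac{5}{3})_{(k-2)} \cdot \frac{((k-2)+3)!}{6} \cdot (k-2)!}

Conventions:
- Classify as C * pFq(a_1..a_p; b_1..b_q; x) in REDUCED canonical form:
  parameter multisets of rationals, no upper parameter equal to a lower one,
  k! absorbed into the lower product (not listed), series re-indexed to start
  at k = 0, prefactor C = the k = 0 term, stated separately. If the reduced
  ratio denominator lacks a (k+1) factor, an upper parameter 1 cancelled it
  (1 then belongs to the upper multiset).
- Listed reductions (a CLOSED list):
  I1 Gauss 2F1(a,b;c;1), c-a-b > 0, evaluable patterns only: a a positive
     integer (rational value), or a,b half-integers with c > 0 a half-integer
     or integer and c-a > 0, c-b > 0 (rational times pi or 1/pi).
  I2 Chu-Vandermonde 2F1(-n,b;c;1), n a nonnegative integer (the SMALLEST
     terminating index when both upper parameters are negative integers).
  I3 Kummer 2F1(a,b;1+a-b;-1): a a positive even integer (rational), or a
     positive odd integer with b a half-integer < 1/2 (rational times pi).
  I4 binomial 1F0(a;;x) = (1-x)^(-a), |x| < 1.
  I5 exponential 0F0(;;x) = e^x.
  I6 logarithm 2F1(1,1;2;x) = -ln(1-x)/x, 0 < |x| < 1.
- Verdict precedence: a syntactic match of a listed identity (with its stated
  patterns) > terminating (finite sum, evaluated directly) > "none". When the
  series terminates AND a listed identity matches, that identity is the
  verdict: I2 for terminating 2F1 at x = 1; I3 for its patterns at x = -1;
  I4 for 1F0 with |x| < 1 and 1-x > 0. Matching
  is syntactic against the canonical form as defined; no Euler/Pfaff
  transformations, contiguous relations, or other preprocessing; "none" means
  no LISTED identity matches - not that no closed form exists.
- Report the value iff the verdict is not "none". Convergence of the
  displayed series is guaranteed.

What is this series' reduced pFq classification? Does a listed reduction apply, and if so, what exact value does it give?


With C = \frac{3}{2}: the canonical form is 2F1(-\frac{1}{2}, \frac{11}{3}; \frac{5}{3}; -\frac{1}{2}). Verdict: no listed reduction: x = -\frac{1}{2} and upper {-\frac{1}{2}, \frac{11}{3}} fail every I1-I6 pattern.

First insight: x = -\frac{1}{2} and the parameter 4 appears in both the upper and lower lists and cancels.
Step ratio: r(k) = -\frac{1}{2} * (k-\frac{1}{2}) (k+\frac{11}{3}) / [(k+\frac{5}{3}) (k+1)] - poly over poly, x = -\frac{1}{2} from leading terms; C = \frac{3}{2} at k = 0.


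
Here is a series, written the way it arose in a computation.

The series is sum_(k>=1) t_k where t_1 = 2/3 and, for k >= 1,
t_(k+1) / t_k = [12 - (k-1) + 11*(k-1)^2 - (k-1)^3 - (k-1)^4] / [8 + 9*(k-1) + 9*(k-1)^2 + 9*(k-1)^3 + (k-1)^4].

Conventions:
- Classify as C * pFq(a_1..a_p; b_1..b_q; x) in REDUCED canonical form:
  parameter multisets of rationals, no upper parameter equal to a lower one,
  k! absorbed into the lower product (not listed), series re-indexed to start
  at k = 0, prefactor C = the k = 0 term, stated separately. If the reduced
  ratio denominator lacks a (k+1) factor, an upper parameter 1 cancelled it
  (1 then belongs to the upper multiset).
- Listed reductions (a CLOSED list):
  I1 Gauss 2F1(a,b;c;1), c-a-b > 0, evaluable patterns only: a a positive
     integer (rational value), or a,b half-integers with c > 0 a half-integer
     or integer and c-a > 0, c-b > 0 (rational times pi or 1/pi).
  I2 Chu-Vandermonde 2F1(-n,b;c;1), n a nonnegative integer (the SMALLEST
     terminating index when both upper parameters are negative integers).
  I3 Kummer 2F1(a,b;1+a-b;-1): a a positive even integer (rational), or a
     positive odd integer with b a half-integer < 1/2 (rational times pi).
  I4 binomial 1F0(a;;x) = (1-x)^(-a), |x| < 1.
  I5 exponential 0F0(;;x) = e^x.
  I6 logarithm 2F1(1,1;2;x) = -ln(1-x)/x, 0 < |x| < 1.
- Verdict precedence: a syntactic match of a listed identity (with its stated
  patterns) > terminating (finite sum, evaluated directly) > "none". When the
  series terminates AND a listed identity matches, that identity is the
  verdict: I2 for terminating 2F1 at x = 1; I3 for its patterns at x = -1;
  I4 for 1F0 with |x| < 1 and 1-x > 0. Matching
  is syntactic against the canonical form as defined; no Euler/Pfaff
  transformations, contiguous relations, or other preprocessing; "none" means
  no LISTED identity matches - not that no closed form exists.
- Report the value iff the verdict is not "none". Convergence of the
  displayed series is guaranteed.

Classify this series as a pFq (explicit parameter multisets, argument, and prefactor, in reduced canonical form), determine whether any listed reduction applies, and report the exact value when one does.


Key step: x = (-1) and the ratio is unreduced: k^2 + 1 divides both sides (C = 2/3, x = -1).
Step ratio: r(k) = (-1) * (k-3) (k+4) / [(k+8) (k+1)] - poly over poly, x = (-1) from leading terms; C = 2/3 at k = 0.

x = -1 here; the reduced form reads 2F1, upper {-3, 4}, lower {8}, C = 2/3. Verdict: Kummer (I3) matches (x = -1; c = 8 equals 1+a-b for upper {-3, 4}: listed pattern). Sum: 7/3.


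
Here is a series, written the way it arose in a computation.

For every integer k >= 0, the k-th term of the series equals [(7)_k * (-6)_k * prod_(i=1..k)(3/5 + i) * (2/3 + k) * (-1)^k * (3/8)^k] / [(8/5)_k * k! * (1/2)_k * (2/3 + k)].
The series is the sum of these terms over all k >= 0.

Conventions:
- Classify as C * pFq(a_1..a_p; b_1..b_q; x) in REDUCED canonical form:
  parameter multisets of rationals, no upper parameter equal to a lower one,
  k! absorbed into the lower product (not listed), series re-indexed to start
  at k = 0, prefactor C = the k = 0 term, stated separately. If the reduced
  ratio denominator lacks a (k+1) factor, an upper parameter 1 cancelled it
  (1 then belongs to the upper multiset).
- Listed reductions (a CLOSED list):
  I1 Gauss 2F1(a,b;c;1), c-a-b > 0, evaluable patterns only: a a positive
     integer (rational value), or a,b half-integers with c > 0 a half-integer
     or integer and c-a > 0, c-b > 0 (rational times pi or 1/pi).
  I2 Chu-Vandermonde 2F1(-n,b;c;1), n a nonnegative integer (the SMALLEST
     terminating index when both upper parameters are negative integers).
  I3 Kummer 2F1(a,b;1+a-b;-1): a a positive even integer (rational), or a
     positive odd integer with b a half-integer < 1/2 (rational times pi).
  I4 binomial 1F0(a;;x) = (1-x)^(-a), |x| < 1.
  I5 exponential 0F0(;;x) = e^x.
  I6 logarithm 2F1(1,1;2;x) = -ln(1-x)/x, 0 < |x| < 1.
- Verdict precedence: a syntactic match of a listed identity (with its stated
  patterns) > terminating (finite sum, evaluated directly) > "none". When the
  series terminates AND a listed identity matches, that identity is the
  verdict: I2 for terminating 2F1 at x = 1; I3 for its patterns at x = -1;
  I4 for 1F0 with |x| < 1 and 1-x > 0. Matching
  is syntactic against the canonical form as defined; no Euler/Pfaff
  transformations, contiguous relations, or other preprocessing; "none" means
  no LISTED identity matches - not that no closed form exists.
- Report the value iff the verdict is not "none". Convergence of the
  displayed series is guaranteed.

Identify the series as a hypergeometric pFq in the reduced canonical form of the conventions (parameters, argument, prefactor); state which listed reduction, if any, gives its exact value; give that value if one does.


Classification (C = 1): 2F1 with upper {-6, 7}, lower {1/2}, argument x = -3/8. Verdict: terminating at k = 6: the factor (-6)_k kills every later term; summing the 7 survivors is exact. Its exact value is 50959/64.

Key step: x = (-3/8) and the parameter 8/5 appears in both the upper and lower lists and cancels (alongside the other common factor).
Step ratio: r(k) = (-3/8) * (k-6) (k+7) / [(k+1/2) (k+1)] ; factor over Q: parameters, x = (-3/8), and C = 1.


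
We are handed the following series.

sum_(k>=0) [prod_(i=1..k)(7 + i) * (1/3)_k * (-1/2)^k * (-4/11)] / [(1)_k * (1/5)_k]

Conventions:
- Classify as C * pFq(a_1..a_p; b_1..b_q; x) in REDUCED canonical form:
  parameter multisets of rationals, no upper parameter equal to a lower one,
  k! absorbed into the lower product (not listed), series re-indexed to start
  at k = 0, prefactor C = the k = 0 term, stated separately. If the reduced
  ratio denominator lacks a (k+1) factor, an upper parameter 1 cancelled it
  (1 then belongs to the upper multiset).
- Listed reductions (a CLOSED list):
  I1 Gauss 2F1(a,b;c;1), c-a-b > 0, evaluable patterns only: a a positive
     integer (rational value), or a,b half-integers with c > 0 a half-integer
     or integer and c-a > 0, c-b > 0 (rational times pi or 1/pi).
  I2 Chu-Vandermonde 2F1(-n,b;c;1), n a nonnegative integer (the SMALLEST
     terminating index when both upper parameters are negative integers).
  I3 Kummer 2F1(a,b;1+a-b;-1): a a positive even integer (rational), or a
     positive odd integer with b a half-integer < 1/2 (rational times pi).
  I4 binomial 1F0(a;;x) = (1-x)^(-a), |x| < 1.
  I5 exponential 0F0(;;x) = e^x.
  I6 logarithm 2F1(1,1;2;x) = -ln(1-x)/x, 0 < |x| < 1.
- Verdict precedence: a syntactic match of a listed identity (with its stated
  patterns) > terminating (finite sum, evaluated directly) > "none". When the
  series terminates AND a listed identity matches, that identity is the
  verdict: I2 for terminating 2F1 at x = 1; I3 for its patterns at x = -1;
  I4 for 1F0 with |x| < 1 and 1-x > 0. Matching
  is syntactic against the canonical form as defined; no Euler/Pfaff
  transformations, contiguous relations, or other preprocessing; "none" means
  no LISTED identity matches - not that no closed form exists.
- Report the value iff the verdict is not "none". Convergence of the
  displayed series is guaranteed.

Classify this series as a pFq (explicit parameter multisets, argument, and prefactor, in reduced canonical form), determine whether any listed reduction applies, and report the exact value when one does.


The series (x = -1/2) is 2F1: upper {1/3, 8}, lower {1/5}, prefactor -4/11. Verdict: none. Every listed pattern misses the 2F1 form at -1/2, upper {1/3, 8}.

The tell: x = (-1/2) and the running product (C = -4/11) telescopes to a rising factorial.
Adjacent-term ratio: r(k) = (-1/2) * (k+1/3) (k+8) / [(k+1/5) (k+1)] - poly over poly, x = (-1/2) from leading terms; C = -4/11 at k = 0.


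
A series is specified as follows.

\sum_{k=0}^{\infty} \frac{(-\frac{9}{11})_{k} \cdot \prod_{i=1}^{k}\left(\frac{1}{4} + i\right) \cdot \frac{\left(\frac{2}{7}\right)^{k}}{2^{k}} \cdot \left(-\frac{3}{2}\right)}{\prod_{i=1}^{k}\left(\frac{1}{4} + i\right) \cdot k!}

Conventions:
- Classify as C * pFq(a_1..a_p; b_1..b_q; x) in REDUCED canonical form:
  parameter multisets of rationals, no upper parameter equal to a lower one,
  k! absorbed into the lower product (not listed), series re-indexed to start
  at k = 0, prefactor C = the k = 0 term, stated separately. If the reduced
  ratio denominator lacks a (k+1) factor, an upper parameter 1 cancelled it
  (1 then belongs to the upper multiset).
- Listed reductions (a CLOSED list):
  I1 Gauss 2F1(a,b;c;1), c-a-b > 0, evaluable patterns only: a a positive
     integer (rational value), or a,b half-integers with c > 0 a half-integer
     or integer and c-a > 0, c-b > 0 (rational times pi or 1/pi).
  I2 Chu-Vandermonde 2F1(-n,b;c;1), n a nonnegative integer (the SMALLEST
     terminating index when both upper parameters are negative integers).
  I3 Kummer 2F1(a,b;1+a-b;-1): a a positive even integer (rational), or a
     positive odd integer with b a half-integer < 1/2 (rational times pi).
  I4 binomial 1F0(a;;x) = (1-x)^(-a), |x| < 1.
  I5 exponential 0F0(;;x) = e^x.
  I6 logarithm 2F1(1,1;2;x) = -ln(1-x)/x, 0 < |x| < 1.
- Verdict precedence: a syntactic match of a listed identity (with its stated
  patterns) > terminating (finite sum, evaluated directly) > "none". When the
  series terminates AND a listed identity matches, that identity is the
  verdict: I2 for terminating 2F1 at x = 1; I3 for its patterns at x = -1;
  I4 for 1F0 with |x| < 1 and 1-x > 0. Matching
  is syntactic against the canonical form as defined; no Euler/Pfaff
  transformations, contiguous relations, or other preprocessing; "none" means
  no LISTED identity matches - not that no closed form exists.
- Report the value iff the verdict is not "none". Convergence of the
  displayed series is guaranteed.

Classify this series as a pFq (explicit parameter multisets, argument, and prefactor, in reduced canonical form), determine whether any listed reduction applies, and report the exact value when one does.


Reduced: x = \frac{1}{7}, 1F0, upper = {-\frac{9}{11}}, lower = {-}, C = -\frac{3}{2}. Verdict: this is the I4 binomial reduction (the 1F0 binomial series: exponent 9/11, x = \frac{1}{7}). Hence: \left(-\frac{3}{2}\right) \cdot \left(\frac{6}{7}\right)^{\frac{9}{11}}.

The tell: with t_0 = -\frac{3}{2}, the two k-th powers (C = -3/2, x = 1/7) combine into one argument.
Term ratio: r(k) = \frac{1}{7} * (k-\frac{9}{11}) / [(k+1)] - rational in k, leading ratio \frac{1}{7}; with t_0 = -\frac{3}{2}, classification follows.


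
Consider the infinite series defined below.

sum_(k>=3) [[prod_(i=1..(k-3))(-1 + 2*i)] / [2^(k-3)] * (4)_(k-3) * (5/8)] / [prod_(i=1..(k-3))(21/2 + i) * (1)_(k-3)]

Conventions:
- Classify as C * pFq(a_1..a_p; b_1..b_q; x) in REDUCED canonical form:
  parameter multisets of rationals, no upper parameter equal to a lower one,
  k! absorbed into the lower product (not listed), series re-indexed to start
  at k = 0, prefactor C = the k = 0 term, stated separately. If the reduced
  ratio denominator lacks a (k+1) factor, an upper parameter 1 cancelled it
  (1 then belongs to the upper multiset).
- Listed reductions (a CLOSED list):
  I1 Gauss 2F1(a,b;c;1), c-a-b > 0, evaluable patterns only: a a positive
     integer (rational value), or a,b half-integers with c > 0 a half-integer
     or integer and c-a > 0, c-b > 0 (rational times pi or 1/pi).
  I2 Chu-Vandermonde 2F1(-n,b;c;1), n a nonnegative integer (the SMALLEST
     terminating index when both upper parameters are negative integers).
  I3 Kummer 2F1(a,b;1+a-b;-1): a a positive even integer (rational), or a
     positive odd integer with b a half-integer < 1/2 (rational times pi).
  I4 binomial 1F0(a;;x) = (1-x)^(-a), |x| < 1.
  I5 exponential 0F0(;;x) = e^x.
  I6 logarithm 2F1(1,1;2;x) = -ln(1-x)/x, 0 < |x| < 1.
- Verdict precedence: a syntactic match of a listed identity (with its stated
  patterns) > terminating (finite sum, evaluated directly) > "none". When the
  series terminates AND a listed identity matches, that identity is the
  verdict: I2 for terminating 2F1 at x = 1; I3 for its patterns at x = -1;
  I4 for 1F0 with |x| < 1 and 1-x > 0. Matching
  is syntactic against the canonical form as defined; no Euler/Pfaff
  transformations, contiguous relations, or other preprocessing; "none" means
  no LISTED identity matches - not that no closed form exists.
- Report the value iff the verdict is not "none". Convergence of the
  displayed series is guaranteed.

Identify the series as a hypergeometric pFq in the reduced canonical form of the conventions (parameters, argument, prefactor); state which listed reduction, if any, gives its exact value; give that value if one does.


With C = 5/8: the canonical form is 2F1(1/2, 4; 23/2; 1). Verdict: this is Gauss (I1, integer-parameter pattern) (x = 1: the Gamma ratio telescopes since c-a-b = 7 > 0 and a = 4 in Z>0). Exact value: 1615/2048.

Key step: from the first term 5/8: (1)_k (C = 5/8, x = 1) is k! itself.
Step ratio: r(k) = 1 * (k+1/2) (k+4) / [(k+23/2) (k+1)] - rational in k, leading ratio 1; with t_0 = 5/8, classification follows.


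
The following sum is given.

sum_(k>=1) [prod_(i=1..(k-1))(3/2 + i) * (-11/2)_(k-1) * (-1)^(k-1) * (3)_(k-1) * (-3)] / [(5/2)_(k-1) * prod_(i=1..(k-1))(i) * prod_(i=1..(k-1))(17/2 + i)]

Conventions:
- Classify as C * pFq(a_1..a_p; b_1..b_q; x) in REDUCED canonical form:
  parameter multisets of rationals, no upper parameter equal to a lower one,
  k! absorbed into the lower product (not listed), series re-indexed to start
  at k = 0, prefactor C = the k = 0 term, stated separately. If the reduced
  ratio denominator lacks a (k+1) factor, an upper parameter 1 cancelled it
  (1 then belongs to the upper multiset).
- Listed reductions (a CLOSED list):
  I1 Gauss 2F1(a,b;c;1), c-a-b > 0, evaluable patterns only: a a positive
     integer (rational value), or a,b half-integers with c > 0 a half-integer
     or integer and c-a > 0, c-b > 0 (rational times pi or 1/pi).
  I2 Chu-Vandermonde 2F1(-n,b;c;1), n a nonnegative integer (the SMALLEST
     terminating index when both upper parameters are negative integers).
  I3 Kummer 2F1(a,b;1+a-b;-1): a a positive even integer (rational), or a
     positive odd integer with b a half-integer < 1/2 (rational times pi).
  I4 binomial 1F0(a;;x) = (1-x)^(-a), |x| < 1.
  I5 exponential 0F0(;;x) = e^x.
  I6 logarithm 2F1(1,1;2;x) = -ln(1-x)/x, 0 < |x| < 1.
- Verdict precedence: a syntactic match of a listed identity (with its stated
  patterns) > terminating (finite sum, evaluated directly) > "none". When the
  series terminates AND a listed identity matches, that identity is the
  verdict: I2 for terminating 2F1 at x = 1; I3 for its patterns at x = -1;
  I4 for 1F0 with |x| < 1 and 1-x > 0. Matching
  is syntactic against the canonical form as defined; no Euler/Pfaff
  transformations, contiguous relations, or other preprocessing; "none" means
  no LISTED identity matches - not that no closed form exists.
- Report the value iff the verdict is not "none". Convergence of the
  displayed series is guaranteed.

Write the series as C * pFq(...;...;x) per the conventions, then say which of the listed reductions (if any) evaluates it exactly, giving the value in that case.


First insight: from the first term -3: the parameter 5/2 appears in both the upper and lower lists and cancels.
Ratio: r(k) = (-1) * (k-11/2) (k+3) / [(k+19/2) (k+1)] ; factor over Q: parameters, x = (-1), and C = -3.

Canonical form: C = -3 times 2F1 with upper {-11/2, 3}, lower {19/2}, x = -1. Verdict: Kummer (I3) applies (x = -1; c = 19/2 equals 1+a-b for upper {-11/2, 3}: listed pattern). Sum: (-328185/65536) * pi.


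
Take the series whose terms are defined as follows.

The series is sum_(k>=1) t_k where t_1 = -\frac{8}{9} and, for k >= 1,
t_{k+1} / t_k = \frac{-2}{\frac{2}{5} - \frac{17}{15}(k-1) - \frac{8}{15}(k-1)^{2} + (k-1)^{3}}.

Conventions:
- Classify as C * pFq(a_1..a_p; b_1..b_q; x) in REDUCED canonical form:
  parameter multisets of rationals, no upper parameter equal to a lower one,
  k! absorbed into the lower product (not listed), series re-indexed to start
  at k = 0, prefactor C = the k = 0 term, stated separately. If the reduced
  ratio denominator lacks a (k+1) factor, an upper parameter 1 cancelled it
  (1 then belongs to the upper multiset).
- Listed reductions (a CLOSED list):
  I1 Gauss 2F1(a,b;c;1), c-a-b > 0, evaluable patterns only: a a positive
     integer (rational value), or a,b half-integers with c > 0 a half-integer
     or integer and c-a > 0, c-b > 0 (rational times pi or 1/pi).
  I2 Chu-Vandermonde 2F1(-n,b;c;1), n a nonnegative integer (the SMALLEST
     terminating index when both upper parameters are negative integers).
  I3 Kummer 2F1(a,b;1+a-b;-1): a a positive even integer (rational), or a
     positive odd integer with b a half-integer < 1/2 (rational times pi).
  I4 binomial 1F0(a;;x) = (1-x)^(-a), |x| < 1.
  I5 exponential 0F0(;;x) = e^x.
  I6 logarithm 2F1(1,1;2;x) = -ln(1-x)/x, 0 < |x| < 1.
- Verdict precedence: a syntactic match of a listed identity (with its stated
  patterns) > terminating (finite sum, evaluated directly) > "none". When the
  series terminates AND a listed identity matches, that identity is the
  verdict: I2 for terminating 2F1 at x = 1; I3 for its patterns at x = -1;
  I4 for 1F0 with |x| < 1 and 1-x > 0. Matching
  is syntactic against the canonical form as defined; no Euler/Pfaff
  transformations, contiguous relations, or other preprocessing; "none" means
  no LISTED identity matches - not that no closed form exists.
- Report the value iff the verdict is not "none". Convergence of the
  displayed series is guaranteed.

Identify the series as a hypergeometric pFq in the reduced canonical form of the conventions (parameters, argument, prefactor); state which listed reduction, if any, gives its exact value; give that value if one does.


The series (x = -2) is 0F2: upper {-}, lower {-\frac{6}{5}, -\frac{1}{3}}, prefactor -\frac{8}{9}. Verdict: none here - no I1-I6 shape fits x = -2 with lower {-\frac{6}{5}, -\frac{1}{3}}.

Key observation: t_0 = -\frac{8}{9} here, and factor the ratio over Q (C = -8/9): negated roots = parameters.
Step ratio: r(k) = -2 * 1 / [(k-\frac{6}{5}) (k-\frac{1}{3}) (k+1)] - rational; roots negated = parameters, x = -2, C = -\frac{8}{9}.


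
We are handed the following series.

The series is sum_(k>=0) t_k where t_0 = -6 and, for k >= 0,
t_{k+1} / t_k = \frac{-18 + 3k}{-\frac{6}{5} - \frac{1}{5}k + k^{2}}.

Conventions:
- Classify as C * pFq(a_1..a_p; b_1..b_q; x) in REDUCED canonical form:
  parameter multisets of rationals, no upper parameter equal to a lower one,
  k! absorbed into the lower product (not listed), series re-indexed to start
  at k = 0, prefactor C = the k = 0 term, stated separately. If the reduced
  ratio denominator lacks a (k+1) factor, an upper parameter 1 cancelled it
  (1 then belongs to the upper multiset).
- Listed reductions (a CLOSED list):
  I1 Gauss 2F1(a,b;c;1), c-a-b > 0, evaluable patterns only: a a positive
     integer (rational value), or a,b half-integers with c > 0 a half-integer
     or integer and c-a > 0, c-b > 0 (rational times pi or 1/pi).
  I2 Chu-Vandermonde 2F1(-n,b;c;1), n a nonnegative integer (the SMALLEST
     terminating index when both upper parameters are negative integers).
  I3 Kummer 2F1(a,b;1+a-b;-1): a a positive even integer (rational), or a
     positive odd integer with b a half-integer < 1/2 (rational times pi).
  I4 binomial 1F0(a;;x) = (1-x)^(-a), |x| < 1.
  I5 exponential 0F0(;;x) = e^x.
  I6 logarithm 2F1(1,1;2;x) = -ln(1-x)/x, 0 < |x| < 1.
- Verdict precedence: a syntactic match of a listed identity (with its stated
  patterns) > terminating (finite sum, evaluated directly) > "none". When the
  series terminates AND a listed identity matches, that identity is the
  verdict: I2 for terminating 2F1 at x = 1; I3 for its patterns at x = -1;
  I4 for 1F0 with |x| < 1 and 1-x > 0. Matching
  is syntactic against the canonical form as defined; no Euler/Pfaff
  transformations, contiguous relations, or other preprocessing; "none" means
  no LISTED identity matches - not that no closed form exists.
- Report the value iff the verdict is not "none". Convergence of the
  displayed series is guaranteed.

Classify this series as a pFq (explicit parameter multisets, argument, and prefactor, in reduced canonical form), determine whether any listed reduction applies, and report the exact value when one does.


With C = -6: the canonical form is 1F1(-6; -\frac{6}{5}; 3). Verdict: terminating - the sum ends at index 6 because -6 is a negative integer; exact evaluation follows. Sum: \frac{171231}{1064}.

Structural cue: from the first term -6: factor the ratio over Q (C = -6, x = 3): negated roots = parameters.
Ratio: r(k) = 3 * (k-6) / [(k-\frac{6}{5}) (k+1)] - rational; roots negated = parameters, x = 3, C = -6.


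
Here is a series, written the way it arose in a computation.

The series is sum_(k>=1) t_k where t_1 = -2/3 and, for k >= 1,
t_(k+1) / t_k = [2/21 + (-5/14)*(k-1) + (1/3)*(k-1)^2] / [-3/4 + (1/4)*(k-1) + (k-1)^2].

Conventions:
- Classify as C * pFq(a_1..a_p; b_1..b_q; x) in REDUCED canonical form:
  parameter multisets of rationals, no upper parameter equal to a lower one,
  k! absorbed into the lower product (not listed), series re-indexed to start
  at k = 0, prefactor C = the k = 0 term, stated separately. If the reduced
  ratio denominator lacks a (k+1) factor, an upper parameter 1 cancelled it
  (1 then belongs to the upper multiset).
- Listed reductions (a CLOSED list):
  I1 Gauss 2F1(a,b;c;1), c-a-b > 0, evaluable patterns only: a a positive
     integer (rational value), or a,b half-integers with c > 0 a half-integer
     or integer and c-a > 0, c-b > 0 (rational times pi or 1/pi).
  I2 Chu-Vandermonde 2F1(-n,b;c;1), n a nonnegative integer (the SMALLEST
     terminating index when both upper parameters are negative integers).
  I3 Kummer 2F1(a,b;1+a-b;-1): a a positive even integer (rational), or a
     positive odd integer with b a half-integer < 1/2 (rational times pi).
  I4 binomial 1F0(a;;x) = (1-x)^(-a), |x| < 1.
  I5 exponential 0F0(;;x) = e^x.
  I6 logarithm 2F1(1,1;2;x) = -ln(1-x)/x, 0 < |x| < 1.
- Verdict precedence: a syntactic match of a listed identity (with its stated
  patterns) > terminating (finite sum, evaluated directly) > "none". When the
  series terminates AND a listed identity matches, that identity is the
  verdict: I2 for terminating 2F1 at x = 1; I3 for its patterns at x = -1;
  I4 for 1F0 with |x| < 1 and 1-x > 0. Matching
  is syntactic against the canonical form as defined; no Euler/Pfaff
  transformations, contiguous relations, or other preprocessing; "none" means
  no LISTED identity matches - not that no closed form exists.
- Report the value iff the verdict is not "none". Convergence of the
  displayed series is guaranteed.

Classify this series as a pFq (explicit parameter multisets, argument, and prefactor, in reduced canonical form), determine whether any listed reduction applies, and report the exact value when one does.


Classification (C = -2/3): 2F1 with upper {-4/7, -1/2}, lower {-3/4}, argument x = 1/3. Verdict: none. Every listed pattern misses the 2F1 form at 1/3, upper {-4/7, -1/2}.

First insight: t_0 being -2/3, the expanded ratio factors over Q; prefactor -2/3, roots give parameters.
Consecutive-term ratio: r(k) = (1/3) * (k-4/7) (k-1/2) / [(k-3/4) (k+1)] ; factor over Q: parameters, x = (1/3), and C = -2/3.


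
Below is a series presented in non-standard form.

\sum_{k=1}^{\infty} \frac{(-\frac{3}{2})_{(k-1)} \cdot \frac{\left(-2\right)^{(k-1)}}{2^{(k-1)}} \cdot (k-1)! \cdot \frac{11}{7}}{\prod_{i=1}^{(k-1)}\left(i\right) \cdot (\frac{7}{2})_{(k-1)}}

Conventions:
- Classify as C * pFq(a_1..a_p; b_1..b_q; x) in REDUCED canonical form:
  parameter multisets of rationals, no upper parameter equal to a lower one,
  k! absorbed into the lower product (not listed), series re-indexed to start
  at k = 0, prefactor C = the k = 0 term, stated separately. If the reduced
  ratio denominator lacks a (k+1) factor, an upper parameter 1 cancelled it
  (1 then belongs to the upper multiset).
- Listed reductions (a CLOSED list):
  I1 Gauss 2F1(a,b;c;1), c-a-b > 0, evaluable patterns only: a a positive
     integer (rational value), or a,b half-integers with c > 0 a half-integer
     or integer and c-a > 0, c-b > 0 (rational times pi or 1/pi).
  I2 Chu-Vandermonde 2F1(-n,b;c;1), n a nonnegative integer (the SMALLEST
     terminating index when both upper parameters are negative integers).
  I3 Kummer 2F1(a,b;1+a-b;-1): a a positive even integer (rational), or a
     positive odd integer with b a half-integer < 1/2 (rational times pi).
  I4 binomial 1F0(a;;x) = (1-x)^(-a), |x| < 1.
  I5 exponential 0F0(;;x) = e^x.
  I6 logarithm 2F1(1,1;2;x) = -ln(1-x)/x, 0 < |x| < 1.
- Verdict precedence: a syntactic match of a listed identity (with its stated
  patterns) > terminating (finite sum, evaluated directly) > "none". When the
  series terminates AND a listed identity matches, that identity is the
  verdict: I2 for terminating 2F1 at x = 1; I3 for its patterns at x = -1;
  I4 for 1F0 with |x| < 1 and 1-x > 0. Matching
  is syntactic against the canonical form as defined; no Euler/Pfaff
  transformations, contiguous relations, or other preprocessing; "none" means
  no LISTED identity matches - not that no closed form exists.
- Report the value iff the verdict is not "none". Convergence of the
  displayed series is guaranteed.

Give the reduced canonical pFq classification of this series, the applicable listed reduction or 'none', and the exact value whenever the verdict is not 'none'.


Structural cue: from the first term \frac{11}{7}: the two k-th powers (C = 11/7, x = -1) combine into one argument.
Term ratio: r(k) = -1 * (k-\frac{3}{2}) (k+1) / [(k+\frac{7}{2}) (k+1)] - poly over poly, x = -1 from leading terms; C = \frac{11}{7} at k = 0.

x = -1 here; the reduced form reads 2F1, upper {-\frac{3}{2}, 1}, lower {\frac{7}{2}}, C = \frac{11}{7}. Verdict: Kummer's theorem (I3) fires (x = -1; c = \frac{7}{2} equals 1+a-b for upper {-\frac{3}{2}, 1}: listed pattern). Sum: \frac{165}{224} \cdot \pi.


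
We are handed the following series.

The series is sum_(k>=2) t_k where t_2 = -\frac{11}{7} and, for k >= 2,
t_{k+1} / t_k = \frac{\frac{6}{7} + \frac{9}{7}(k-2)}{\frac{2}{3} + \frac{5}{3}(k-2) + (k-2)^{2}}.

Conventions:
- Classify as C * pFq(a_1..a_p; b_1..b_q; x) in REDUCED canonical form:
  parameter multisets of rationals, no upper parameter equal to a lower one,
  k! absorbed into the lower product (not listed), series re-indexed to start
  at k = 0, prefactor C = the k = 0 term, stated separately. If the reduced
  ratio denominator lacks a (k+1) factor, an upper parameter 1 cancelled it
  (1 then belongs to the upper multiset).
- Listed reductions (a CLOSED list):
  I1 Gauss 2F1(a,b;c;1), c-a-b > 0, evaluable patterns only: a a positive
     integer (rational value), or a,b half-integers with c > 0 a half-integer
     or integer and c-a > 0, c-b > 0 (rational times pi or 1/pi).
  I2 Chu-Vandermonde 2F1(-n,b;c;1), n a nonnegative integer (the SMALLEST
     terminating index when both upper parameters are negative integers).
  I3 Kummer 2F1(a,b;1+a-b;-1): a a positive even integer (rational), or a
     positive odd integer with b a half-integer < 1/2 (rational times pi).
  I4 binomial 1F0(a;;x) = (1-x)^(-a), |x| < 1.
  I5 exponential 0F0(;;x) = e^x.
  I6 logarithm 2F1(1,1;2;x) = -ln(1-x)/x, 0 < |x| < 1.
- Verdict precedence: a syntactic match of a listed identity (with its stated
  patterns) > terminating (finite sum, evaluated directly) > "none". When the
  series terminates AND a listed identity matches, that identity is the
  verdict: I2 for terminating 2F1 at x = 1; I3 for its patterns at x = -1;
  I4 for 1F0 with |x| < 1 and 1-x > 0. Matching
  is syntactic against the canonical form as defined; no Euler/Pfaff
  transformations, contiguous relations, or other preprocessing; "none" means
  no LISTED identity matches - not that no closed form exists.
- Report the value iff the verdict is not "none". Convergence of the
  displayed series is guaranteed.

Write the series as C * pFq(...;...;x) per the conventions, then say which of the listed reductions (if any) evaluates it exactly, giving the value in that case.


Canonical form: C = -\frac{11}{7} times 0F0 with upper {-}, lower {-}, x = \frac{9}{7}. Verdict: this is the I5 exponential reduction (the 0F0 exponential series at x = \frac{9}{7}). Value: \left(-\frac{11}{7}\right) \cdot e^{\frac{9}{7}}.

First insight: from the first term -\frac{11}{7}: cancel k + 2/3 from the displayed ratio first; then C = -11/7.
Consecutive-term ratio: r(k) = \frac{9}{7} * 1 / [(k+1)] ; factor over Q: parameters, x = \frac{9}{7}, and C = -\frac{11}{7}.


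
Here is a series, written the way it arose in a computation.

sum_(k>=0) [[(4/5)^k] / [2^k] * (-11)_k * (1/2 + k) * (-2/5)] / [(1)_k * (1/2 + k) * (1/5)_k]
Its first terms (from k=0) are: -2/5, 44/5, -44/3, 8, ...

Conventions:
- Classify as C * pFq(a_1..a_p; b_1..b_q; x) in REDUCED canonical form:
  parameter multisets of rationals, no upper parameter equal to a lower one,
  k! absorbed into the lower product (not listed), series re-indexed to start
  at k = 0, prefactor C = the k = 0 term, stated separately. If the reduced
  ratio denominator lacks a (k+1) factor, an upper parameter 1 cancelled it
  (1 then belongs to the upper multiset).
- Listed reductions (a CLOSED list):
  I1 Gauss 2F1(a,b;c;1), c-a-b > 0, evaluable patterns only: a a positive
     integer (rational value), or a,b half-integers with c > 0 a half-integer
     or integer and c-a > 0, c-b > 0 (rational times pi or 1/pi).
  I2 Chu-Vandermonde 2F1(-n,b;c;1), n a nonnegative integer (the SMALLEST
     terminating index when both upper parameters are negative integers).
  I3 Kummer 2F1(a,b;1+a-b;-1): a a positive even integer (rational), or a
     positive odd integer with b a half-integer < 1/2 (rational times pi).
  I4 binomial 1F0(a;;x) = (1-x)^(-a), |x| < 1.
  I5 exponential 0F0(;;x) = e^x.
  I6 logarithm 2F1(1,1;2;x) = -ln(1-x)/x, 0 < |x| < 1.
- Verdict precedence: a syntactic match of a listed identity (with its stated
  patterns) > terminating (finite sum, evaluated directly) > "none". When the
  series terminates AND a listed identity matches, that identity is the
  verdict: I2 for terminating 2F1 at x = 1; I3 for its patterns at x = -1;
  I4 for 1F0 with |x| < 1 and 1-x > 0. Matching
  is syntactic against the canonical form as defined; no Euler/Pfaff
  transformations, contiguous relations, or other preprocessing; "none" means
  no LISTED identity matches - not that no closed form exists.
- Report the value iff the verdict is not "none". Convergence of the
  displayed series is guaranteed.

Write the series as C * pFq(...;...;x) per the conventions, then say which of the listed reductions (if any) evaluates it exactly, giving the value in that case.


Key step: t_0 being -2/5, k + 1/2 divides numerator and denominator alike; prefactor -2/5 after cancelling.
Term ratio: r(k) = (2/5) * (k-11) / [(k+1/5) (k+1)] - rational in k. x = (2/5); t_0 = -2/5; negate the roots.

Prefactor -2/5, argument 2/5: 1F1 with upper {-11} over lower {1/5}. Verdict: terminating - upper parameter -11 makes this a finite sum (last index 11), evaluated exactly. Exact value: -11842453054/604411422615.


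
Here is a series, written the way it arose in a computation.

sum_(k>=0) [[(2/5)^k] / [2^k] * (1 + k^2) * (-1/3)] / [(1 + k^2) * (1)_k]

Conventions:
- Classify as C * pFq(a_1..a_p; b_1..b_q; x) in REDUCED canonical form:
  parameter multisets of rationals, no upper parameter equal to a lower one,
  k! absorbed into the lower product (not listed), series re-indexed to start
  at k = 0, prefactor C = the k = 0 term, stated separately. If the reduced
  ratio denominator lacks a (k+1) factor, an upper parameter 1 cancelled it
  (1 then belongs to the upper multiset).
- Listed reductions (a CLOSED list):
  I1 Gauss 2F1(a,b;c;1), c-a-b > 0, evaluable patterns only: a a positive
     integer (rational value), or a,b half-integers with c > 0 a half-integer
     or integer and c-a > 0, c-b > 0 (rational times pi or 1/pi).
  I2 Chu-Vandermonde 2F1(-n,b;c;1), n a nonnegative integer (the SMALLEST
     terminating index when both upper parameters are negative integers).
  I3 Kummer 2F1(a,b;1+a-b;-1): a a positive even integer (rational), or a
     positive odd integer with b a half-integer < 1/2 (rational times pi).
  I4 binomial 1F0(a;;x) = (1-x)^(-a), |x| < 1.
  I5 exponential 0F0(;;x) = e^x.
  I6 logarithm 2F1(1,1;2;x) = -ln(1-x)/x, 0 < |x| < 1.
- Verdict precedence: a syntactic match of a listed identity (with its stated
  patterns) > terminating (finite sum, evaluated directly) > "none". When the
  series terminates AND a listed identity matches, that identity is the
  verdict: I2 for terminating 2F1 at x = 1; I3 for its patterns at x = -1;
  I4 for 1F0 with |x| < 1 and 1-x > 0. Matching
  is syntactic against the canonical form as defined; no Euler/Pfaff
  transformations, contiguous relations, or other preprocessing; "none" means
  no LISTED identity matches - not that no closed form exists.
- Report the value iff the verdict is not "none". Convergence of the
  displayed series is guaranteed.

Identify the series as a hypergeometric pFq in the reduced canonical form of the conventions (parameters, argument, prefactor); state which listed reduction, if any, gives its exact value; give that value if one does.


Key observation: from the first term -1/3: the two k-th powers (C = -1/3) combine into one argument.
Term ratio: r(k) = (1/5) * 1 / [(k+1)] - poly over poly, x = (1/5) from leading terms; C = -1/3 at k = 0.

The series (x = 1/5) is 0F0: upper {-}, lower {-}, prefactor -1/3. Verdict: the exponential series (I5) fires (the 0F0 exponential series at x = 1/5). Hence: (-1/3) * e^(1/5).


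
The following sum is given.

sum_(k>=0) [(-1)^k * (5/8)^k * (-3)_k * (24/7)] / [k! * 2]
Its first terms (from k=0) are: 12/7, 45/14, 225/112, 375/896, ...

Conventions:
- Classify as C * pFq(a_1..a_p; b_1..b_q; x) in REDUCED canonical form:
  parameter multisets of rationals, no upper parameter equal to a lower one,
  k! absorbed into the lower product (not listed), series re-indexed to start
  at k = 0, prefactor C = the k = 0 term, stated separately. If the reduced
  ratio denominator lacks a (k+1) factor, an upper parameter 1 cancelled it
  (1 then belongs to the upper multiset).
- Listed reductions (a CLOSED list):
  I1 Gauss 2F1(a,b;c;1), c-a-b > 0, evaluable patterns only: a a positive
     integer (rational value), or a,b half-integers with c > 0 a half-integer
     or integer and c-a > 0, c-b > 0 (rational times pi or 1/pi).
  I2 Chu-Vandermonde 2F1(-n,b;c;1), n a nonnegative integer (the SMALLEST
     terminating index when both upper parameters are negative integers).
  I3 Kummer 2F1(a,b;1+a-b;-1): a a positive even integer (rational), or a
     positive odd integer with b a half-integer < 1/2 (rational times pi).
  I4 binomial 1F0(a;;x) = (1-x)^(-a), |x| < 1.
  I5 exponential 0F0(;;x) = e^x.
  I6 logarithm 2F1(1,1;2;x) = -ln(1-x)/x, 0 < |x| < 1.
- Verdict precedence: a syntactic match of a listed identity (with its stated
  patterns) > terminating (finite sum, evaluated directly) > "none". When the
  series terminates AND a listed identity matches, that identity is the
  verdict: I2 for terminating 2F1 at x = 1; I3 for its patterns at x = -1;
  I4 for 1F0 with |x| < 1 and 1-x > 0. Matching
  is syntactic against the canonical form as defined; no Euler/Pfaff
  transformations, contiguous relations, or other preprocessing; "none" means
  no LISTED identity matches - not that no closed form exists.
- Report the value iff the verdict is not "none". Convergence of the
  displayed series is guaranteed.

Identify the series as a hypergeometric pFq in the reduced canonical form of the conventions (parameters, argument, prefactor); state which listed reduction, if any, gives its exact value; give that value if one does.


The series (x = -5/8) is 1F0: upper {-3}, lower {-}, prefactor 12/7. Verdict: the binomial series (I4) fires (the 1F0 binomial series: exponent 3, x = -5/8). Sum: 6591/896.

The tell: t_0 being 12/7, the (-1)^k factor (prefactor 12/7) folds into the argument's sign.
Term ratio: r(k) = (-5/8) * (k-3) / [(k+1)] - rational in k. x = (-5/8); t_0 = 12/7; negate the roots.
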